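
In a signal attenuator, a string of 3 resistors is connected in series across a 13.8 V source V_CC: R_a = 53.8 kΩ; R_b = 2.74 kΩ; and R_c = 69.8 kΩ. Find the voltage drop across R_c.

Total series resistance ΣR = 53.8 + 2.74 + 69.8 = 126.3 kΩ.
V = V_CC · R/ΣR = 13.8 × 0.5525 = 7.624 V.

V ≈ 7.62 V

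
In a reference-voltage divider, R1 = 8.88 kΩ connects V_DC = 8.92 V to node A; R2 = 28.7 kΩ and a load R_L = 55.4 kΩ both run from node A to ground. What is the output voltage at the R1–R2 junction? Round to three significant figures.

The load sits in parallel with R2, giving an effective lower resistance R2' = R2·R_L/(R2+R_L) = 18.91 kΩ.
Voltage divider with the loaded lower leg: V_out = 8.92 × 18.91/(8.88 + 18.91) = 8.92 × 0.6804 = 6.069 V.

V_out ≈ 6.07 V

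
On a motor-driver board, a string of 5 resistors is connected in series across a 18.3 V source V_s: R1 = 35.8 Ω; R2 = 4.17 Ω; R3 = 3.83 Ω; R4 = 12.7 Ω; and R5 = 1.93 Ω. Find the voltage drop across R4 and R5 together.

Series total: ΣR = 35.8 + 4.17 + 3.83 + 12.7 + 1.93 = 58.43 Ω.
R_{R4..R5} = 12.7 + 1.93 = 14.63 Ω.
Voltage divider: V = V_s · (14.63 / 58.43) = 18.3 × 0.2504 = 4.582 V.

V ≈ 4.58 V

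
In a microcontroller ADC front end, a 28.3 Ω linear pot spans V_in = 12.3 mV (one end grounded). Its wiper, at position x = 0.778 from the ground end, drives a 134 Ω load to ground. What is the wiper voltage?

The pot divides into 6.283 Ω above the wiper and 22.02 Ω below.
R_L loads the lower segment: effective lower R = 18.91 Ω.
V_out = 12.3 × 18.91/(6.283 + 18.91) = 9.233 mV.

V_out ≈ 9.23 mV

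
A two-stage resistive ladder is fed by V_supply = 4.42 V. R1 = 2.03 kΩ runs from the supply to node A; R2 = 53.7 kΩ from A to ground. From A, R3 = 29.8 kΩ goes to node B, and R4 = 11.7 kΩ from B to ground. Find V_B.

Node A sees R2 in parallel with the series input of stage 2, R3 + R4 = 41.50 kΩ.
R2 ‖ (R3+R4) = 23.41 kΩ.
So V_A = 4.42 × 0.9202 = 4.067 V.
Stage 2 is unloaded, so V_B = V_A · R4/(R3+R4) = 4.067 × 11.7/41.50 = 1.147 V.

V_B ≈ 1.15 V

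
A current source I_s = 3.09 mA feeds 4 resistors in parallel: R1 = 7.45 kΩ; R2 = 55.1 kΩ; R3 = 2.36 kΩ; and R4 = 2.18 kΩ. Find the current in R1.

Conductances: ΣG = 1/7.45 + 1/55.1 + 1/2.36 + 1/2.18 = 1.035 (1/kΩ).
Current divider: I(R1) = I_s · G_k/ΣG = 3.09 × (0.1342/1.035) = 3.09 × 0.1297 = 0.4008 mA.

I ≈ 0.401 mA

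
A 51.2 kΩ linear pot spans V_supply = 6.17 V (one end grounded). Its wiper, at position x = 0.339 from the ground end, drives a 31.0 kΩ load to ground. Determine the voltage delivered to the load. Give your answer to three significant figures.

Split the track: R_lower = x·R_p = 17.36 kΩ, R_upper = (1−x)·R_p = 33.84 kΩ.
Lower segment in parallel with the load: 17.36 ‖ 31.0 = 11.13 kΩ.
Then V_out = V_supply · 11.13/(33.84 + 11.13) = 1.527 V.
(Unloaded: V_out = x·V_supply = 2.09 V.)

V_out ≈ 1.53 V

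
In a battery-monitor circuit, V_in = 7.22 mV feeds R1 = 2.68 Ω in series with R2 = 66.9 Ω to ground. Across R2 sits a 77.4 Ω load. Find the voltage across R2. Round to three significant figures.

R2 ‖ R_L = (66.9 × 77.4)/(66.9 + 77.4) = 35.88 Ω.
Now apply the divider: V_out = 7.22 × 0.9305 = 6.718 mV.

V_out ≈ 6.72 mV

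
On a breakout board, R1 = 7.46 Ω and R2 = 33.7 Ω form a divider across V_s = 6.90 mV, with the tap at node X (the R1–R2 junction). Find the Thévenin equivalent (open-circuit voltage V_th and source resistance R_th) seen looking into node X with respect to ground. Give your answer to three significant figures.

V_th ≈ 5.65 mV, R_th ≈ 6.11 Ω

Open-circuit (no load on X): V_th = V_s · R2/(R1 + R2) = 6.90 × 33.7/(7.460 + 33.7) = 5.649 mV.
Looking into X with the source shorted: R_th = R1·R2/(R1+R2) = 7.460 × 33.7/41.16 = 6.108 Ω.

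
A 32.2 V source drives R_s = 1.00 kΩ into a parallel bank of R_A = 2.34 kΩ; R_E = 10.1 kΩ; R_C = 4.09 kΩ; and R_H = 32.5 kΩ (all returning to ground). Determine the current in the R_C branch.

Combine the parallel branches: R_p = (1/2.34 + 1/10.1 + 1/4.09 + 1/32.5)⁻¹ = 1.247 kΩ.
Node voltage V_A = V_supply · R_p/(R_s + R_p) = 32.2 × 0.5551 = 17.87 V.
I(R_C) = V_A / R_C = 17.87/4.09 = 4.370 mA.
(Check via current divider: I_total = 14.33 mA; share G_k/ΣG = 0.3050 → same result.)

I ≈ 4.37 mA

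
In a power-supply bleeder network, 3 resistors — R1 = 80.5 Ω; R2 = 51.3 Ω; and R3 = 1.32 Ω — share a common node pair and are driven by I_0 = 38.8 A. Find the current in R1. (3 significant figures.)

I ≈ 0.611 A

ΣG = 1/80.5 + 1/51.3 + 1/1.32 = 0.7895.
R1 takes the fraction G_k/ΣG = 0.01242/0.7895 = 0.01573, so I = 38.8 × 0.01573 = 0.6105 A.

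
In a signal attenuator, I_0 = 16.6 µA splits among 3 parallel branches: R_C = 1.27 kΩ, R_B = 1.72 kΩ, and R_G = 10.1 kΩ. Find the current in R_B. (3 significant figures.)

ΣG = 1/1.27 + 1/1.72 + 1/10.1 = 1.468.
By the current-divider rule, I = I_0 · G_k/ΣG = 16.6 × 0.3961 = 6.575 µA.

I ≈ 6.58 µA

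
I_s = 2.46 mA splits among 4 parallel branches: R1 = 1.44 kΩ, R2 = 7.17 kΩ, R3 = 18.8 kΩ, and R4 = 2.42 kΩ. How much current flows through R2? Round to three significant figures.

I ≈ 0.264 mA

Total conductance ΣG = 1/1.44 + 1/7.17 + 1/18.8 + 1/2.42 = 1.300 (units of 1/kΩ).
Current divider: I(R2) = I_s · G_k/ΣG = 2.46 × (0.1395/1.300) = 2.46 × 0.1073 = 0.2639 mA.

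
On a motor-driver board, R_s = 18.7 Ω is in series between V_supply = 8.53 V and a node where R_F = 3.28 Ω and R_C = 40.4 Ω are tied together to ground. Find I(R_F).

Combine the parallel branches: R_p = (1/3.28 + 1/40.4)⁻¹ = 3.034 Ω.
Node voltage V_A = V_supply · R_p/(R_s + R_p) = 8.53 × 0.1396 = 1.191 V.
I(R_F) = V_A / R_F = 1.191/3.28 = 0.3630 A.

I ≈ 0.363 A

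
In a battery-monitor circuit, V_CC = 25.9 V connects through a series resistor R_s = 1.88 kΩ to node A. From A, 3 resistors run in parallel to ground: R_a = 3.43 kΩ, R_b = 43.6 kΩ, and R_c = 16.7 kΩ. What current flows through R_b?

Parallel bank: R_p = 1/(1/3.43 + 1/43.6 + 1/16.7) = 2.671 kΩ.
V_A by voltage divider: V_A = 25.9 × 2.671/(1.88 + 2.671) = 15.20 V.
I(R_b) = V_A / R_b = 15.20/43.6 = 0.3487 mA.
(Equivalently: I_total = 5.691 mA, then current-divider fraction G_k/ΣG = 0.06127.)

I ≈ 0.349 mA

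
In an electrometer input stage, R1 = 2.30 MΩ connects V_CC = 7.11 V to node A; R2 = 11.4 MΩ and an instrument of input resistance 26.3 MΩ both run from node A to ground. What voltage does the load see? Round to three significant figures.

V_out ≈ 5.52 V

The load sits in parallel with R2, giving an effective lower resistance R2' = R2·R_L/(R2+R_L) = 7.953 MΩ.
Now apply the divider: V_out = 7.11 × 0.7757 = 5.515 V.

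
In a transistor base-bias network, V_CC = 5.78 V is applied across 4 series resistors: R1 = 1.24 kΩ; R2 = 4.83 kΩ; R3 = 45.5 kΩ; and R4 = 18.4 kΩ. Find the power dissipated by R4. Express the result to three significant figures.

ΣR = 69.97 kΩ → I = 5.78/69.97 = 0.08261 mA.
V(R4) = I·R = 1.520 V; P = V·I = 1.520 × 0.08261 = 0.1256 mW.

P ≈ 0.126 mW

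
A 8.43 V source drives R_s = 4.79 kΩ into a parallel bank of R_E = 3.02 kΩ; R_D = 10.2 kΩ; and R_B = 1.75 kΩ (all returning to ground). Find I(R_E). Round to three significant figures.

I ≈ 0.482 mA

Equivalent of the parallel group: R_p = 0.9994 kΩ.
V_A = 8.43 × 0.9994/5.789 = 1.455 V.
I(R_E) = V_A / R_E = 1.455/3.02 = 0.4819 mA.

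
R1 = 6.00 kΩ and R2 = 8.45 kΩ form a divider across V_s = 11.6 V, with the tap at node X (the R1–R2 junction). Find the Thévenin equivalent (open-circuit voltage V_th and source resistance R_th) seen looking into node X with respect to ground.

With X open, the divider is unloaded: V_th = 11.6 × 8.45/14.45 = 6.783 V.
Looking into X with the source shorted: R_th = R1·R2/(R1+R2) = 6.000 × 8.45/14.45 = 3.509 kΩ.

V_th ≈ 6.78 V, R_th ≈ 3.51 kΩ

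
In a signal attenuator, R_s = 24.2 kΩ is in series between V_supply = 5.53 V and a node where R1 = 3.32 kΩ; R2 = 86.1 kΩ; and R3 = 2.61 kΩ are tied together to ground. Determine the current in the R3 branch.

Combine the parallel branches: R_p = (1/3.32 + 1/86.1 + 1/2.61)⁻¹ = 1.437 kΩ.
V_A = 5.53 × 1.437/25.64 = 0.3099 V.
Branch current I = V_A/R3 = 0.3099/2.61 = 0.1188 mA.
(Equivalently: I_total = 0.2157 mA, then current-divider fraction G_k/ΣG = 0.5505.)

I ≈ 0.119 mA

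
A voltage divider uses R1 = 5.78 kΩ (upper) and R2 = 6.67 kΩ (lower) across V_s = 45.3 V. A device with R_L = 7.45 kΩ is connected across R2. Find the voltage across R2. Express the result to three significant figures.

R2 ‖ R_L = (6.67 × 7.45)/(6.67 + 7.45) = 3.519 kΩ.
Now apply the divider: V_out = 45.3 × 0.3784 = 17.14 V.

V_out ≈ 17.1 V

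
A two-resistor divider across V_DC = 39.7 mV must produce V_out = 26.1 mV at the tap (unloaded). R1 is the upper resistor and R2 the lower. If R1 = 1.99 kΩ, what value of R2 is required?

V_out/V_DC = R2/(R1+R2) = 0.6574.
R2 = R1 · 0.6574/(1 − 0.6574) = 3.819 kΩ.

R2 ≈ 3.82 kΩ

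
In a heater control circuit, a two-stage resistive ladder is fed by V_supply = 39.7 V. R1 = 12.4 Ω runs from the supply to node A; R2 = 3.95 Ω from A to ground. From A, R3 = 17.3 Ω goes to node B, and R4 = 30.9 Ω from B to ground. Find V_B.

Looking into the second stage from A: R3 + R4 = 48.20 Ω appears in parallel with R2.
Effective lower resistance at A: R2 ‖ 48.20 = 3.651 Ω.
So V_A = 39.7 × 0.2275 = 9.030 V.
Stage 2 is unloaded, so V_B = V_A · R4/(R3+R4) = 9.030 × 30.9/48.20 = 5.789 V.

V_B ≈ 5.79 V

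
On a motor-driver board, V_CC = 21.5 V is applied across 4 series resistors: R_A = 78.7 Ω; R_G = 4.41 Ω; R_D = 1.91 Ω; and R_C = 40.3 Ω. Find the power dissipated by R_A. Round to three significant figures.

P ≈ 2.32 W

Series current I = V_CC/ΣR = 21.5/125.3 = 0.1716 A.
V(R_A) = I·R = 13.50 V; P = V·I = 13.50 × 0.1716 = 2.316 W.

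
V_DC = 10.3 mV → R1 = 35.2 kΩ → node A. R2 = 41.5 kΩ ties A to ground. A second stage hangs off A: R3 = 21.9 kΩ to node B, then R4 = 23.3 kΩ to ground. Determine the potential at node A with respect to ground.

Looking into the second stage from A: R3 + R4 = 45.20 kΩ appears in parallel with R2.
Effective lower resistance at A: R2 ‖ 45.20 = 21.64 kΩ.
So V_A = 10.3 × 0.3807 = 3.921 mV.

V_A ≈ 3.92 mV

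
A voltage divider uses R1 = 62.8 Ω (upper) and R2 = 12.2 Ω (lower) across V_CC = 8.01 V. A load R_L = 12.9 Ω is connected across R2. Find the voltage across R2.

V_out ≈ 0.727 V

The load sits in parallel with R2, giving an effective lower resistance R2' = R2·R_L/(R2+R_L) = 6.270 Ω.
Now apply the divider: V_out = 8.01 × 0.09078 = 0.7271 V.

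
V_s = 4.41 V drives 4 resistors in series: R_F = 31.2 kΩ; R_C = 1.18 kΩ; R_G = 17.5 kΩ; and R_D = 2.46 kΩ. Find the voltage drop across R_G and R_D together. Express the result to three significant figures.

ΣR = 31.2 + 1.18 + 17.5 + 2.46 = 52.34 kΩ.
R_{R_G..R_D} = 17.5 + 2.46 = 19.96 kΩ.
V = V_s · R/ΣR = 4.41 × 0.3814 = 1.682 V.

V ≈ 1.68 V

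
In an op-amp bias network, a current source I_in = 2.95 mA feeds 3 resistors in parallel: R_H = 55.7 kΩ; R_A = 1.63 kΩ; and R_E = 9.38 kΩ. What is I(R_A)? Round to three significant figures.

Total conductance ΣG = 1/55.7 + 1/1.63 + 1/9.38 = 0.7381 (units of 1/kΩ).
By the current-divider rule, I = I_in · G_k/ΣG = 2.95 × 0.8312 = 2.452 mA.

I ≈ 2.45 mA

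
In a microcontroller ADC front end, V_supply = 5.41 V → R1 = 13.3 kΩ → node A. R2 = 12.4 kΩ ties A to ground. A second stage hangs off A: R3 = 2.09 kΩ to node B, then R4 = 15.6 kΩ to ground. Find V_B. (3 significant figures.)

V_B ≈ 1.69 V

Looking into the second stage from A: R3 + R4 = 17.69 kΩ appears in parallel with R2.
R2 ‖ (R3+R4) = 7.290 kΩ.
V_A = 5.41 × 7.290/(13.3 + 7.290) = 1.915 V.
Then the unloaded second divider: V_B = V_A × R4/(R3+R4) = 1.915 × 0.8819 = 1.689 V.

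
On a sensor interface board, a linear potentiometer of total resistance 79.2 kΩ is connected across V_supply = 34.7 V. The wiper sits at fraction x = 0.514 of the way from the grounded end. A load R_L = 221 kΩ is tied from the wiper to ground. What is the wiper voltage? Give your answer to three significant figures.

The pot divides into 38.49 kΩ above the wiper and 40.71 kΩ below.
(x·R_p) ‖ R_L = 34.38 kΩ.
V_out = 34.7 × 34.38/(38.49 + 34.38) = 16.37 V.

V_out ≈ 16.4 V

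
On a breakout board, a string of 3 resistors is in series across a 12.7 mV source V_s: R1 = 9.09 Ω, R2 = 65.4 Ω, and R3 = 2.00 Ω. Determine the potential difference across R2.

V ≈ 10.9 mV

Total series resistance ΣR = 9.09 + 65.4 + 2.00 = 76.49 Ω.
Voltage divider: V = V_s · (65.40 / 76.49) = 12.7 × 0.8550 = 10.86 mV.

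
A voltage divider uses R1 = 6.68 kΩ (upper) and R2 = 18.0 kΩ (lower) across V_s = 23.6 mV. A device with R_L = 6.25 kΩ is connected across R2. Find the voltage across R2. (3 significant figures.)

First combine the lower leg with the load: R2 ‖ R_L = 4.639 kΩ.
Now apply the divider: V_out = 23.6 × 0.4099 = 9.672 mV.

V_out ≈ 9.67 mV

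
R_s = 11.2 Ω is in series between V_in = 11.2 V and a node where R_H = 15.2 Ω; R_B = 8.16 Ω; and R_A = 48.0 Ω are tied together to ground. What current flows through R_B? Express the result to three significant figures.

Combine the parallel branches: R_p = (1/15.2 + 1/8.16 + 1/48.0)⁻¹ = 4.781 Ω.
Node voltage V_A = V_in · R_p/(R_s + R_p) = 11.2 × 0.2992 = 3.351 V.
I(R_B) = V_A / R_B = 3.351/8.16 = 0.4106 A.
(Equivalently: I_total = 0.7008 A, then current-divider fraction G_k/ΣG = 0.5859.)

I ≈ 0.411 A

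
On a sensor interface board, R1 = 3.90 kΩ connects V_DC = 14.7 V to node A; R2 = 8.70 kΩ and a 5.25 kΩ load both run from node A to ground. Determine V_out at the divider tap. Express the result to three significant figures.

The load sits in parallel with R2, giving an effective lower resistance R2' = R2·R_L/(R2+R_L) = 3.274 kΩ.
Now apply the divider: V_out = 14.7 × 0.4564 = 6.709 V.

V_out ≈ 6.71 V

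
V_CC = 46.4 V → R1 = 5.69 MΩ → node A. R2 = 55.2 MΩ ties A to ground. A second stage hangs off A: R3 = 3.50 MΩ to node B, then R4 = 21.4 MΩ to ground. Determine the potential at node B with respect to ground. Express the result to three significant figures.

Looking into the second stage from A: R3 + R4 = 24.90 MΩ appears in parallel with R2.
Effective lower resistance at A: R2 ‖ 24.90 = 17.16 MΩ.
First divider: V_A = V_CC · 17.16/(5.69 + 17.16) = 34.85 V.
V_B = V_A × 0.8594 = 29.95 V.

V_B ≈ 29.9 V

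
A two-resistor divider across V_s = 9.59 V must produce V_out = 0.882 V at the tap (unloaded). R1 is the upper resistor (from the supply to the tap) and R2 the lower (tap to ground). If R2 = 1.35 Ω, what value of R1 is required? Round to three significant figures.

The divider ratio is R2/(R1+R2) = 0.882/9.59 = 0.09197.
So R1 = R2 · (V_s/V_out − 1) = 1.35 × (9.59/0.882 − 1) = 1.35 × 9.873 = 13.33 Ω.

R1 ≈ 13.3 Ω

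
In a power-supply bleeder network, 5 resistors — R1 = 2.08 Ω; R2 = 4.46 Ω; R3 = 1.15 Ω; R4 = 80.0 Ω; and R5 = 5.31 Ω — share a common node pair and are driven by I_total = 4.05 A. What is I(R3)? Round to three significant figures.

Conductances: ΣG = 1/2.08 + 1/4.46 + 1/1.15 + 1/80.0 + 1/5.31 = 1.775 (1/Ω).
By the current-divider rule, I = I_total · G_k/ΣG = 4.05 × 0.4898 = 1.984 A.

I ≈ 1.98 A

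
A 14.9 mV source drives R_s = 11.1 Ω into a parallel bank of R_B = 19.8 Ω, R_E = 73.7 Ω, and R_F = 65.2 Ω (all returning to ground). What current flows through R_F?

I ≈ 0.121 mA

Combine the parallel branches: R_p = (1/19.8 + 1/73.7 + 1/65.2)⁻¹ = 12.59 Ω.
Node voltage V_A = V_in · R_p/(R_s + R_p) = 14.9 × 0.5315 = 7.919 mV.
Branch current I = V_A/R_F = 7.919/65.2 = 0.1215 mA.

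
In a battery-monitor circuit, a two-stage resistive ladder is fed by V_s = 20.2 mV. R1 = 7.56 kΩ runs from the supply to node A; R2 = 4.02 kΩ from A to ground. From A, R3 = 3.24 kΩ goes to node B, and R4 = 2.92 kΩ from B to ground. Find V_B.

V_B ≈ 2.33 mV

The second stage (R3 + R4 = 6.160 kΩ) loads node A in parallel with R2.
Effective lower resistance at A: R2 ‖ 6.160 = 2.433 kΩ.
So V_A = 20.2 × 0.2434 = 4.917 mV.
Stage 2 is unloaded, so V_B = V_A · R4/(R3+R4) = 4.917 × 2.92/6.160 = 2.331 mV.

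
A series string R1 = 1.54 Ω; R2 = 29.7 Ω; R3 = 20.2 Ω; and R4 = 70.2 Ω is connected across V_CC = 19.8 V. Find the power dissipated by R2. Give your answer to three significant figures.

P ≈ 0.787 W

Series current I = V_CC/ΣR = 19.8/121.6 = 0.1628 A.
P(R2) = I²·R2 = (0.1628)² × 29.7 = 0.7869 W.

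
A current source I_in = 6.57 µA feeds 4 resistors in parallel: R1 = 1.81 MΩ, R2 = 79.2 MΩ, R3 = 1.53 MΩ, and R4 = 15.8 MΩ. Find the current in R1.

Total conductance ΣG = 1/1.81 + 1/79.2 + 1/1.53 + 1/15.8 = 1.282 (units of 1/MΩ).
By the current-divider rule, I = I_in · G_k/ΣG = 6.57 × 0.4310 = 2.831 µA.

I ≈ 2.83 µA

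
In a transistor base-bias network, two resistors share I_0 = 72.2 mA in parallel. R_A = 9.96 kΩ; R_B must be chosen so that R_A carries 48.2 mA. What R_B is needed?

R_B ≈ 20.0 kΩ

The fraction through R_A equals R_B/(R_A+R_B).
48.2/72.2 = R_B/(R_A + R_B) → R_B = R_A · (0.6676)/(1 − 0.6676) = 9.96 × 2.008 = 20.00 kΩ.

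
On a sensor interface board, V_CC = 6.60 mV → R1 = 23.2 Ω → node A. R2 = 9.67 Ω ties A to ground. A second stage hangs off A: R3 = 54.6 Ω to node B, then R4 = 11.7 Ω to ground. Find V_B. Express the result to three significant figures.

V_B ≈ 0.311 mV

The second stage (R3 + R4 = 66.30 Ω) loads node A in parallel with R2.
Effective lower resistance at A: R2 ‖ 66.30 = 8.439 Ω.
So V_A = 6.60 × 0.2667 = 1.760 mV.
V_B = V_A × 0.1765 = 0.3107 mV.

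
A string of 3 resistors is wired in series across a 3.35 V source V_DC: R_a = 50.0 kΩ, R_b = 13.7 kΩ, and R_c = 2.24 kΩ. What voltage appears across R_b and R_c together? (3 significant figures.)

V ≈ 0.810 V

Total series resistance ΣR = 50.0 + 13.7 + 2.24 = 65.94 kΩ.
R_{R_b..R_c} = 13.7 + 2.24 = 15.94 kΩ.
V = V_DC · R/ΣR = 3.35 × 0.2417 = 0.8098 V.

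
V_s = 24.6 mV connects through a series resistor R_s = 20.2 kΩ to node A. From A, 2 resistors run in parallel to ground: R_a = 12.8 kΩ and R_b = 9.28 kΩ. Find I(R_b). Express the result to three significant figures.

Combine the parallel branches: R_p = (1/12.8 + 1/9.28)⁻¹ = 5.380 kΩ.
V_A by voltage divider: V_A = 24.6 × 5.380/(20.2 + 5.380) = 5.174 mV.
I(R_b) = V_A / R_b = 5.174/9.28 = 0.5575 µA.

I ≈ 0.558 µA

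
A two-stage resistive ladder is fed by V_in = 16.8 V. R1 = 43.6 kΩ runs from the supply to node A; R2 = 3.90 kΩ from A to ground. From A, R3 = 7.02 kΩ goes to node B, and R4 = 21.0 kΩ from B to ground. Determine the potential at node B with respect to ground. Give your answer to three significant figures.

V_B ≈ 0.917 V

The second stage (R3 + R4 = 28.02 kΩ) loads node A in parallel with R2.
Effective lower resistance at A: R2 ‖ 28.02 = 3.423 kΩ.
First divider: V_A = V_in · 3.423/(43.6 + 3.423) = 1.223 V.
V_B = V_A × 0.7495 = 0.9167 V.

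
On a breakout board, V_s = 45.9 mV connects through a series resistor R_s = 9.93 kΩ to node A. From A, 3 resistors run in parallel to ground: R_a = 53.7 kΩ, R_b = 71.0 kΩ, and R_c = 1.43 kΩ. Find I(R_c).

Equivalent of the parallel group: R_p = 1.366 kΩ.
V_A = 45.9 × 1.366/11.30 = 5.551 mV.
Branch current I = V_A/R_c = 5.551/1.43 = 3.882 µA.

I ≈ 3.88 µA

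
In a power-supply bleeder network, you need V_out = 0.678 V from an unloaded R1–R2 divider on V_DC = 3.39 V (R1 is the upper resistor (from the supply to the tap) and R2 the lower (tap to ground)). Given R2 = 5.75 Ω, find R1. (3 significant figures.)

V_out/V_DC = R2/(R1+R2) = 0.2000.
R1 = R2·(1/k − 1) = 5.75 × 4.000 = 23.00 Ω.

R1 ≈ 23.0 Ω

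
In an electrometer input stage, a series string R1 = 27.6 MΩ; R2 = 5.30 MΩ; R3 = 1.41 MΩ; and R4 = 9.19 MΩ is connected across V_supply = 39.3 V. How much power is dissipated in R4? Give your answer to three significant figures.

P ≈ 7.50 µW

ΣR = 43.50 MΩ → I = 39.3/43.50 = 0.9034 µA.
P(R4) = I²·R4 = (0.9034)² × 9.19 = 7.501 µW.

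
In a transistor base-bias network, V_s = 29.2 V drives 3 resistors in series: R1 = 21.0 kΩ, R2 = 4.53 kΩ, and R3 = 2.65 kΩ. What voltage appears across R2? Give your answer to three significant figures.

V ≈ 4.69 V

ΣR = 21.0 + 4.53 + 2.65 = 28.18 kΩ.
Voltage divider: V = V_s · (4.530 / 28.18) = 29.2 × 0.1608 = 4.694 V.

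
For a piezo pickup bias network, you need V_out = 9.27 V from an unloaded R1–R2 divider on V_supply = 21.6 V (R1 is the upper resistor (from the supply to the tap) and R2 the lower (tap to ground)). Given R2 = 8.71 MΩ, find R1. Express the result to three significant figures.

The divider ratio is R2/(R1+R2) = 9.27/21.6 = 0.4292.
So R1 = R2 · (V_supply/V_out − 1) = 8.71 × (21.6/9.27 − 1) = 8.71 × 1.330 = 11.59 MΩ.

R1 ≈ 11.6 MΩ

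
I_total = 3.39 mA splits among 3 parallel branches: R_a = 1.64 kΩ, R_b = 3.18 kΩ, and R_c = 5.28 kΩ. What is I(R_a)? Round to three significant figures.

I ≈ 1.86 mA

Total conductance ΣG = 1/1.64 + 1/3.18 + 1/5.28 = 1.114 (units of 1/kΩ).
R_a takes the fraction G_k/ΣG = 0.6098/1.114 = 0.5475, so I = 3.39 × 0.5475 = 1.856 mA.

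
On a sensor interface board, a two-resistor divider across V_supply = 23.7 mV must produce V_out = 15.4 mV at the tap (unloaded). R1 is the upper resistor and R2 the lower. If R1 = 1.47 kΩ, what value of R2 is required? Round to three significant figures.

V_out/V_supply = R2/(R1+R2) = 0.6498.
R2 = R1 · 0.6498/(1 − 0.6498) = 2.727 kΩ.

R2 ≈ 2.73 kΩ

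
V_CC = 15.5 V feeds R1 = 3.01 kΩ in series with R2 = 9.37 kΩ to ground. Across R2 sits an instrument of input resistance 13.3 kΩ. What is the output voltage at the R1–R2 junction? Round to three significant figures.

R2 ‖ R_L = (9.37 × 13.3)/(9.37 + 13.3) = 5.497 kΩ.
Voltage divider with the loaded lower leg: V_out = 15.5 × 5.497/(3.01 + 5.497) = 15.5 × 0.6462 = 10.02 V.

V_out ≈ 10.0 V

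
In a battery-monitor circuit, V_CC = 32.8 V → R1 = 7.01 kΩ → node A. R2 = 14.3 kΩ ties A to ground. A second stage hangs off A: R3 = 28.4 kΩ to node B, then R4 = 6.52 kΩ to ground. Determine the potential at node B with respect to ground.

The second stage (R3 + R4 = 34.92 kΩ) loads node A in parallel with R2.
Effective lower resistance at A: R2 ‖ 34.92 = 10.15 kΩ.
First divider: V_A = V_CC · 10.15/(7.01 + 10.15) = 19.40 V.
Stage 2 is unloaded, so V_B = V_A · R4/(R3+R4) = 19.40 × 6.52/34.92 = 3.622 V.

V_B ≈ 3.62 V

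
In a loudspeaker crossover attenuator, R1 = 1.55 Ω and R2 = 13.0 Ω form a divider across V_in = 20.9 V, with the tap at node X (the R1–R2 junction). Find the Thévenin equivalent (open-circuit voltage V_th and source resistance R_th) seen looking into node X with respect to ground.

Open-circuit (no load on X): V_th = V_in · R2/(R1 + R2) = 20.9 × 13.0/(1.550 + 13.0) = 18.67 V.
With V_in suppressed (replaced by a short), R_th = R1 ‖ R2 = (1.550 × 13.0)/(1.550 + 13.0) = 1.385 Ω.

V_th ≈ 18.7 V, R_th ≈ 1.38 Ω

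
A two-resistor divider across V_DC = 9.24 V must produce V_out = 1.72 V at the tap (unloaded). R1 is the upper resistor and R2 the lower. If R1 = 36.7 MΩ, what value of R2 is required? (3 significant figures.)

The divider ratio is R2/(R1+R2) = 1.72/9.24 = 0.1861.
R2 = R1 · 0.1861/(1 − 0.1861) = 8.394 MΩ.

R2 ≈ 8.39 MΩ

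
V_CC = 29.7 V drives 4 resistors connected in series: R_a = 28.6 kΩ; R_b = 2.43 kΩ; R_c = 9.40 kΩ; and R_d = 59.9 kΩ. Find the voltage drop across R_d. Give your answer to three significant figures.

V ≈ 17.7 V

ΣR = 28.6 + 2.43 + 9.40 + 59.9 = 100.3 kΩ.
By the voltage-divider rule, V = 29.7 × 59.90/100.3 = 17.73 V.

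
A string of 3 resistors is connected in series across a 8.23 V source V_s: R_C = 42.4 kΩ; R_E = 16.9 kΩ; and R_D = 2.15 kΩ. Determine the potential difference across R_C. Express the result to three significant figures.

V ≈ 5.68 V

Series total: ΣR = 42.4 + 16.9 + 2.15 = 61.45 kΩ.
V = V_s · R/ΣR = 8.23 × 0.6900 = 5.679 V.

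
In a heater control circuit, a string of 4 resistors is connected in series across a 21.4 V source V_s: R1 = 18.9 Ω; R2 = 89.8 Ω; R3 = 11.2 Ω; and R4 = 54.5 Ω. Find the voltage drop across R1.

V ≈ 2.32 V

Total series resistance ΣR = 18.9 + 89.8 + 11.2 + 54.5 = 174.4 Ω.
Voltage divider: V = V_s · (18.90 / 174.4) = 21.4 × 0.1084 = 2.319 V.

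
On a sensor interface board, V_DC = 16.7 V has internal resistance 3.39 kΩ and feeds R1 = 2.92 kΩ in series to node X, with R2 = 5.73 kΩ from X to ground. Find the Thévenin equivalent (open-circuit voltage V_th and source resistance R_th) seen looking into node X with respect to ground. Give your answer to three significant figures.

V_th ≈ 7.95 V, R_th ≈ 3.00 kΩ

R1' = 3.39 + 2.92 = 6.310 kΩ (source resistance + R1).
Open-circuit (no load on X): V_th = V_DC · R2/(R1' + R2) = 16.7 × 5.73/(6.310 + 5.73) = 7.948 V.
Zeroing V_DC shorts the top of R1' to ground, so R_th = R1' ‖ R2 = 3.003 kΩ.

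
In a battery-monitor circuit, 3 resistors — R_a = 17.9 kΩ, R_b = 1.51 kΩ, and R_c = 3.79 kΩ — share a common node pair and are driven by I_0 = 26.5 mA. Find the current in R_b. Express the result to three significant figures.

Conductances: ΣG = 1/17.9 + 1/1.51 + 1/3.79 = 0.9820 (1/kΩ).
By the current-divider rule, I = I_0 · G_k/ΣG = 26.5 × 0.6744 = 17.87 mA.

I ≈ 17.9 mA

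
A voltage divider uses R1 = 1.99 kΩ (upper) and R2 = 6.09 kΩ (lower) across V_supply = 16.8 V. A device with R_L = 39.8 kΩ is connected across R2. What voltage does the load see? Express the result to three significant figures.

R2 ‖ R_L = (6.09 × 39.8)/(6.09 + 39.8) = 5.282 kΩ.
Now apply the divider: V_out = 16.8 × 0.7263 = 12.20 V.
(Unloaded it would be 12.7 V; the load pulls it down.)

V_out ≈ 12.2 V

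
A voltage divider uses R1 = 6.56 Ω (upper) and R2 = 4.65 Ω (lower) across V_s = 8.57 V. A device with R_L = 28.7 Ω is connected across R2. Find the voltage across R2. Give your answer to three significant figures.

V_out ≈ 3.25 V

The load sits in parallel with R2, giving an effective lower resistance R2' = R2·R_L/(R2+R_L) = 4.002 Ω.
Now apply the divider: V_out = 8.57 × 0.3789 = 3.247 V.
(Unloaded it would be 3.55 V; the load pulls it down.)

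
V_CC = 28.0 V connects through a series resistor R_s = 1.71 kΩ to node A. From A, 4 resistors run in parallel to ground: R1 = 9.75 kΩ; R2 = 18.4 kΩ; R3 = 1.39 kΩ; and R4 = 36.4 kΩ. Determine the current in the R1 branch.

I ≈ 1.13 mA

Equivalent of the parallel group: R_p = 1.106 kΩ.
Node voltage V_A = V_CC · R_p/(R_s + R_p) = 28.0 × 0.3928 = 11.00 V.
Branch current I = V_A/R1 = 11.00/9.75 = 1.128 mA.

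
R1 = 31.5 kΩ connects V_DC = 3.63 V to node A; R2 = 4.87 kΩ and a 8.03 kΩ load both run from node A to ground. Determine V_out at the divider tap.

R2 ‖ R_L = (4.87 × 8.03)/(4.87 + 8.03) = 3.031 kΩ.
Voltage divider with the loaded lower leg: V_out = 3.63 × 3.031/(31.5 + 3.031) = 3.63 × 0.08779 = 0.3187 V.
(Unloaded it would be 0.486 V; the load pulls it down.)

V_out ≈ 0.319 V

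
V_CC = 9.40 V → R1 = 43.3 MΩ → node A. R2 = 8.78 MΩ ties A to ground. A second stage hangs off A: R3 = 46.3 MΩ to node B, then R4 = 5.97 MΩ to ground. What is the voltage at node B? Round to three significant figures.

V_B ≈ 0.159 V

Node A sees R2 in parallel with the series input of stage 2, R3 + R4 = 52.27 MΩ.
Effective lower resistance at A: R2 ‖ 52.27 = 7.517 MΩ.
So V_A = 9.40 × 0.1479 = 1.391 V.
Then the unloaded second divider: V_B = V_A × R4/(R3+R4) = 1.391 × 0.1142 = 0.1588 V.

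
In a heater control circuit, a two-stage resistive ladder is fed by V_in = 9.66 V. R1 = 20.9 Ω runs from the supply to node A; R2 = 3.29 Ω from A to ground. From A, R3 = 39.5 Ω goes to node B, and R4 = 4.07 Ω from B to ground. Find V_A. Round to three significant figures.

V_A ≈ 1.23 V

The second stage (R3 + R4 = 43.57 Ω) loads node A in parallel with R2.
Effective lower resistance at A: R2 ‖ 43.57 = 3.059 Ω.
First divider: V_A = V_in · 3.059/(20.9 + 3.059) = 1.233 V.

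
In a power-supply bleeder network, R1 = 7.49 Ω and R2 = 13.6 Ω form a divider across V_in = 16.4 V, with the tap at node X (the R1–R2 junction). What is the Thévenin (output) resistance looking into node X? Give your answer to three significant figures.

With V_in suppressed (replaced by a short), R_th = R1 ‖ R2 = (7.490 × 13.6)/(7.490 + 13.6) = 4.830 Ω.

R_th ≈ 4.83 Ω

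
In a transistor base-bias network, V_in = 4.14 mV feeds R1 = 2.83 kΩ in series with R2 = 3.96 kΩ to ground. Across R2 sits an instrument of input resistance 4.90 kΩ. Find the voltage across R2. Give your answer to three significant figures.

V_out ≈ 1.81 mV

First combine the lower leg with the load: R2 ‖ R_L = 2.190 kΩ.
Now apply the divider: V_out = 4.14 × 0.4363 = 1.806 mV.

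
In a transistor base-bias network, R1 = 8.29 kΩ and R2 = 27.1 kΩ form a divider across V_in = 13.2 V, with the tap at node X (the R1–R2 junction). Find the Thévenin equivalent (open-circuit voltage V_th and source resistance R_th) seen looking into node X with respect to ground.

V_th ≈ 10.1 V, R_th ≈ 6.35 kΩ

V_th is the unloaded tap voltage: V_in · R2/(R1+R2) = 13.2 × 0.7658 = 10.11 V.
Looking into X with the source shorted: R_th = R1·R2/(R1+R2) = 8.290 × 27.1/35.39 = 6.348 kΩ.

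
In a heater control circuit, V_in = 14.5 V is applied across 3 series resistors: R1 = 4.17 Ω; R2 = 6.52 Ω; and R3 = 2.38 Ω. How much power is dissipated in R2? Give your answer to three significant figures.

Series current I = V_in/ΣR = 14.5/13.07 = 1.109 A.
V(R2) = I·R = 7.233 V; P = V·I = 7.233 × 1.109 = 8.025 W.

P ≈ 8.02 W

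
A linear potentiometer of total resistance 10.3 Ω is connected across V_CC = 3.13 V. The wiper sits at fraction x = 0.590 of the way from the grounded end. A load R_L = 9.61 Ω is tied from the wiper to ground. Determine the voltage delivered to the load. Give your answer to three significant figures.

V_out ≈ 1.47 V

The pot divides into 4.223 Ω above the wiper and 6.077 Ω below.
Lower segment in parallel with the load: 6.077 ‖ 9.61 = 3.723 Ω.
V_out = 3.13 × 3.723/(4.223 + 3.723) = 1.466 V.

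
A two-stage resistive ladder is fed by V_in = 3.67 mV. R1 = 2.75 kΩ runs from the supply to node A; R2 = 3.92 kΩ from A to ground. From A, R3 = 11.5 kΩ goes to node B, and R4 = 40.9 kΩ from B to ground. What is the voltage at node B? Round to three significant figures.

V_B ≈ 1.63 mV

Node A sees R2 in parallel with the series input of stage 2, R3 + R4 = 52.40 kΩ.
R2 ‖ (R3+R4) = 3.647 kΩ.
So V_A = 3.67 × 0.5701 = 2.092 mV.
Stage 2 is unloaded, so V_B = V_A · R4/(R3+R4) = 2.092 × 40.9/52.40 = 1.633 mV.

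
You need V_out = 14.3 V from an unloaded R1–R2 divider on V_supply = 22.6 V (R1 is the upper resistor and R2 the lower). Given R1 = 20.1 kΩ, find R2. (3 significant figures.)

The divider ratio is R2/(R1+R2) = 14.3/22.6 = 0.6327.
So R2 = R1 · V_out/(V_supply − V_out) = 20.1 × 14.3/(22.6 − 14.3) = 20.1 × 1.723 = 34.63 kΩ.

R2 ≈ 34.6 kΩ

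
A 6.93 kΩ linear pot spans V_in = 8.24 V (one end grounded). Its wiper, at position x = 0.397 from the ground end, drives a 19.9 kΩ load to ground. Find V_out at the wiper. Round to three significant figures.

Lower segment x·R_p = 2.751 kΩ; upper segment (1−x)·R_p = 4.179 kΩ.
Lower segment in parallel with the load: 2.751 ‖ 19.9 = 2.417 kΩ.
Then V_out = V_in · 2.417/(4.179 + 2.417) = 3.020 V.

V_out ≈ 3.02 V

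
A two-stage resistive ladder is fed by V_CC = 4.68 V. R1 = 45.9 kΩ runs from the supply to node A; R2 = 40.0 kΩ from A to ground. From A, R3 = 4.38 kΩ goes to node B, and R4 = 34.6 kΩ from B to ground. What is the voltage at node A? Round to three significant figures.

Node A sees R2 in parallel with the series input of stage 2, R3 + R4 = 38.98 kΩ.
Effective lower resistance at A: R2 ‖ 38.98 = 19.74 kΩ.
First divider: V_A = V_CC · 19.74/(45.9 + 19.74) = 1.408 V.

V_A ≈ 1.41 V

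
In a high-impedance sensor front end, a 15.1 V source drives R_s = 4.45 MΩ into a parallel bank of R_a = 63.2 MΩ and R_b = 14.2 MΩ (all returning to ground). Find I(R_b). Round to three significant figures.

I ≈ 0.768 µA

Combine the parallel branches: R_p = (1/63.2 + 1/14.2)⁻¹ = 11.59 MΩ.
V_A = 15.1 × 11.59/16.04 = 10.91 V.
I(R_b) = V_A / R_b = 10.91/14.2 = 0.7685 µA.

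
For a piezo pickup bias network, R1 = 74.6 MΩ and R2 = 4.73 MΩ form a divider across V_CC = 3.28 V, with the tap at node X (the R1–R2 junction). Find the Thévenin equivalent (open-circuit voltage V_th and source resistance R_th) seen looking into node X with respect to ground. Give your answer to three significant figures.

With X open, the divider is unloaded: V_th = 3.28 × 4.73/79.33 = 0.1956 V.
Looking into X with the source shorted: R_th = R1·R2/(R1+R2) = 74.60 × 4.73/79.33 = 4.448 MΩ.

V_th ≈ 0.196 V, R_th ≈ 4.45 MΩ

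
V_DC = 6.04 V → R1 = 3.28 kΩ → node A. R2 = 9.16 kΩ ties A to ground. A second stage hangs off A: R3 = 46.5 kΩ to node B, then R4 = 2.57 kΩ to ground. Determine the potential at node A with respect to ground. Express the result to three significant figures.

The second stage (R3 + R4 = 49.07 kΩ) loads node A in parallel with R2.
Effective lower resistance at A: R2 ‖ 49.07 = 7.719 kΩ.
First divider: V_A = V_DC · 7.719/(3.28 + 7.719) = 4.239 V.

V_A ≈ 4.24 V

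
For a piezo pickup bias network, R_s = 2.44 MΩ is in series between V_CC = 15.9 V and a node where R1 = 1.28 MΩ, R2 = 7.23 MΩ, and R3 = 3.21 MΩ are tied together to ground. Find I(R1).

Combine the parallel branches: R_p = (1/1.28 + 1/7.23 + 1/3.21)⁻¹ = 0.8123 MΩ.
Node voltage V_A = V_CC · R_p/(R_s + R_p) = 15.9 × 0.2498 = 3.971 V.
Branch current I = V_A/R1 = 3.971/1.28 = 3.102 µA.
(Check via current divider: I_total = 4.889 µA; share G_k/ΣG = 0.6346 → same result.)

I ≈ 3.10 µA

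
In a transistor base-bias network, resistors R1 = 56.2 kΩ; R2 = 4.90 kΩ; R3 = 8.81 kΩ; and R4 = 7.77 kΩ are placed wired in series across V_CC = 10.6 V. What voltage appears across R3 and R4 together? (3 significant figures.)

Total series resistance ΣR = 56.2 + 4.90 + 8.81 + 7.77 = 77.68 kΩ.
R_{R3..R4} = 8.81 + 7.77 = 16.58 kΩ.
By the voltage-divider rule, V = 10.6 × 16.58/77.68 = 2.262 V.

V ≈ 2.26 V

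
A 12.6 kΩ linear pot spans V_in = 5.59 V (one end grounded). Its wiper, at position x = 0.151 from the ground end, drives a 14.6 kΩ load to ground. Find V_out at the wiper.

The pot divides into 10.70 kΩ above the wiper and 1.903 kΩ below.
R_L loads the lower segment: effective lower R = 1.683 kΩ.
Loaded-divider output: V_out = 5.59 × 0.1360 = 0.7600 V.
(Unloaded: V_out = x·V_in = 0.844 V.)

V_out ≈ 0.760 V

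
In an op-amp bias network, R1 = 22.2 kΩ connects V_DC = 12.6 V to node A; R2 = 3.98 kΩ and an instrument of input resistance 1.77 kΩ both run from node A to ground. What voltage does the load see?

R2 ‖ R_L = (3.98 × 1.77)/(3.98 + 1.77) = 1.225 kΩ.
Voltage divider with the loaded lower leg: V_out = 12.6 × 1.225/(22.2 + 1.225) = 12.6 × 0.05230 = 0.6590 V.

V_out ≈ 0.659 V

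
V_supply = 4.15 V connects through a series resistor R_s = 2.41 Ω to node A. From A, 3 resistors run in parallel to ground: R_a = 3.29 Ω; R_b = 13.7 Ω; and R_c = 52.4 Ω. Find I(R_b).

Equivalent of the parallel group: R_p = 2.525 Ω.
Node voltage V_A = V_supply · R_p/(R_s + R_p) = 4.15 × 0.5117 = 2.123 V.
Branch current I = V_A/R_b = 2.123/13.7 = 0.1550 A.

I ≈ 0.155 A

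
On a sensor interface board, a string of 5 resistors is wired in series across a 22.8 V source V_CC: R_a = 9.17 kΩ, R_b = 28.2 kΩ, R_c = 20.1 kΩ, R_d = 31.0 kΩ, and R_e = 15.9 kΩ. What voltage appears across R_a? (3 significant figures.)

V ≈ 2.00 V

Series total: ΣR = 9.17 + 28.2 + 20.1 + 31.0 + 15.9 = 104.4 kΩ.
By the voltage-divider rule, V = 22.8 × 9.170/104.4 = 2.003 V.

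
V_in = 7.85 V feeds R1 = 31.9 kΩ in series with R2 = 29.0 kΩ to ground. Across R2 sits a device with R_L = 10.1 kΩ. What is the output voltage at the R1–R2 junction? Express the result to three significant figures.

V_out ≈ 1.49 V

R2 ‖ R_L = (29.0 × 10.1)/(29.0 + 10.1) = 7.491 kΩ.
Voltage divider with the loaded lower leg: V_out = 7.85 × 7.491/(31.9 + 7.491) = 7.85 × 0.1902 = 1.493 V.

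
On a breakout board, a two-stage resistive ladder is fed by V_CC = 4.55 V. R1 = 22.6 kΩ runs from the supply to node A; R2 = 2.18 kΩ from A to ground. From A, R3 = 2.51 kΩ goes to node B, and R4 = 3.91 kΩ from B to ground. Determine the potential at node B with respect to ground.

The second stage (R3 + R4 = 6.420 kΩ) loads node A in parallel with R2.
Effective lower resistance at A: R2 ‖ 6.420 = 1.627 kΩ.
First divider: V_A = V_CC · 1.627/(22.6 + 1.627) = 0.3056 V.
Stage 2 is unloaded, so V_B = V_A · R4/(R3+R4) = 0.3056 × 3.91/6.420 = 0.1861 V.

V_B ≈ 0.186 V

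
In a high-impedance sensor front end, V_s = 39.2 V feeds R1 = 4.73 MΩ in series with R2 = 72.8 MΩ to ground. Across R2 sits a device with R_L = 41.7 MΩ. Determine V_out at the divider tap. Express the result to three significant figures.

V_out ≈ 33.3 V

First combine the lower leg with the load: R2 ‖ R_L = 26.51 MΩ.
Now apply the divider: V_out = 39.2 × 0.8486 = 33.27 V.
(Unloaded it would be 36.8 V; the load pulls it down.)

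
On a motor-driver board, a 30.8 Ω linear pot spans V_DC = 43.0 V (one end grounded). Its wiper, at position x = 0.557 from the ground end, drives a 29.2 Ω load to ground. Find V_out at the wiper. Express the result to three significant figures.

V_out ≈ 19.0 V

The pot divides into 13.64 Ω above the wiper and 17.16 Ω below.
R_L loads the lower segment: effective lower R = 10.81 Ω.
V_out = 43.0 × 10.81/(13.64 + 10.81) = 19.00 V.
(Unloaded: V_out = x·V_DC = 24.0 V.)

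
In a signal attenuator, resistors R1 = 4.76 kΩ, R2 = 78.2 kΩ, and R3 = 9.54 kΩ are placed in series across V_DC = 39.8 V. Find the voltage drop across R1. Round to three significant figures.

V ≈ 2.05 V

Series total: ΣR = 4.76 + 78.2 + 9.54 = 92.50 kΩ.
V = V_DC · R/ΣR = 39.8 × 0.05146 = 2.048 V.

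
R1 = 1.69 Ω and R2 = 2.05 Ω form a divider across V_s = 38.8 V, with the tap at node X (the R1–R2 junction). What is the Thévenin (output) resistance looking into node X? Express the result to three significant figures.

Looking into X with the source shorted: R_th = R1·R2/(R1+R2) = 1.690 × 2.05/3.740 = 0.9263 Ω.

R_th ≈ 0.926 Ω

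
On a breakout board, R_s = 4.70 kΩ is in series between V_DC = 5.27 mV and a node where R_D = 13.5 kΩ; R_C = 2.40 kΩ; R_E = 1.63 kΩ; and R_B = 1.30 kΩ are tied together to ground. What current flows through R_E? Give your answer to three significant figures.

I ≈ 0.330 µA

Parallel bank: R_p = 1/(1/13.5 + 1/2.40 + 1/1.63 + 1/1.30) = 0.5338 kΩ.
V_A by voltage divider: V_A = 5.27 × 0.5338/(4.70 + 0.5338) = 0.5375 mV.
I(R_E) = V_A / R_E = 0.5375/1.63 = 0.3297 µA.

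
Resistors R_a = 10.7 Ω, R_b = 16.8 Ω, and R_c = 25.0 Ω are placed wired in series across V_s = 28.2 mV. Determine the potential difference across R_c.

ΣR = 10.7 + 16.8 + 25.0 = 52.50 Ω.
V = V_s · R/ΣR = 28.2 × 0.4762 = 13.43 mV.

V ≈ 13.4 mV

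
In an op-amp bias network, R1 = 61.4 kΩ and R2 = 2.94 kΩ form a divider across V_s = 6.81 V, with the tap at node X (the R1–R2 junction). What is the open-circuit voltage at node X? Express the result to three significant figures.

With X open, the divider is unloaded: V_th = 6.81 × 2.94/64.34 = 0.3112 V.

V_th ≈ 0.311 V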